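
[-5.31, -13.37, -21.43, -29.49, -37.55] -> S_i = -5.31 + -8.06*i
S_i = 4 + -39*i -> [4, -35, -74, -113, -152]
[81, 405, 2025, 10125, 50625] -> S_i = 81*5^i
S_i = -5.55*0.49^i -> [-5.55, -2.72, -1.33, -0.65, -0.32]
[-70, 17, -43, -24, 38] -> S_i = Random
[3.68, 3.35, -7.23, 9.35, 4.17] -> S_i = Random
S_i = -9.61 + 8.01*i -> [-9.61, -1.6, 6.41, 14.42, 22.43]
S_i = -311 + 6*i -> [-311, -305, -299, -293, -287]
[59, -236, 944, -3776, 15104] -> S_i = 59*-4^i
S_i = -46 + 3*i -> [-46, -43, -40, -37, -34]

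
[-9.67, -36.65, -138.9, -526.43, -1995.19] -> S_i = -9.67*3.79^i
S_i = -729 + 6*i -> [-729, -723, -717, -711, -705]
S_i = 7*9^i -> [7, 63, 567, 5103, 45927]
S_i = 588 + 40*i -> [588, 628, 668, 708, 748]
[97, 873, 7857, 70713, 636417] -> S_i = 97*9^i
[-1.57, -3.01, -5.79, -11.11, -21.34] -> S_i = -1.57*1.92^i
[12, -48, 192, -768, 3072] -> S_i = 12*-4^i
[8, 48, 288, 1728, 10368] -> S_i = 8*6^i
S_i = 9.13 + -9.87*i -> [9.13, -0.74, -10.61, -20.48, -30.35]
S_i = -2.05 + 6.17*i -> [-2.05, 4.12, 10.29, 16.46, 22.63]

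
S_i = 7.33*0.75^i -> [7.33, 5.5, 4.12, 3.09, 2.32]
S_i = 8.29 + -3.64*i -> [8.29, 4.65, 1.01, -2.63, -6.27]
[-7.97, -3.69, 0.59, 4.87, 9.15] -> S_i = -7.97 + 4.28*i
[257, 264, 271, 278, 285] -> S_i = 257 + 7*i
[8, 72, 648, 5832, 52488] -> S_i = 8*9^i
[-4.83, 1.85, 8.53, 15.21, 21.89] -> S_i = -4.83 + 6.68*i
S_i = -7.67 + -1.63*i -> [-7.67, -9.3, -10.93, -12.56, -14.19]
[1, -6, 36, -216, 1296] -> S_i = 1*-6^i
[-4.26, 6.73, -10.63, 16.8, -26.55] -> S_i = -4.26*(-1.58)^i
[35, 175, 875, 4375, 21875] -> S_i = 35*5^i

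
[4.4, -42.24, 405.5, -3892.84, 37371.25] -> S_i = 4.40*(-9.60)^i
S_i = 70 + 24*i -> [70, 94, 118, 142, 166]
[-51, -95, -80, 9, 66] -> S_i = Random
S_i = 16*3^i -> [16, 48, 144, 432, 1296]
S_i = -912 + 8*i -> [-912, -904, -896, -888, -880]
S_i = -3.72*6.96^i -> [-3.72, -25.89, -180.2, -1254.21, -8729.31]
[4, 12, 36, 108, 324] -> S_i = 4*3^i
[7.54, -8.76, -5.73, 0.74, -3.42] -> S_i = Random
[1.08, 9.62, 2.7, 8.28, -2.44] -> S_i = Random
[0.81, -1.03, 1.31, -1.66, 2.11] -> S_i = 0.81*(-1.27)^i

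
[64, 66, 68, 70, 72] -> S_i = 64 + 2*i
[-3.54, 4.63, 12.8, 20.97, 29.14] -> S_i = -3.54 + 8.17*i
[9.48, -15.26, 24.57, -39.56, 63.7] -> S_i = 9.48*(-1.61)^i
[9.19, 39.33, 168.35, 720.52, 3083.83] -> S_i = 9.19*4.28^i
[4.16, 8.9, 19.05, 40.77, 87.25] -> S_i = 4.16*2.14^i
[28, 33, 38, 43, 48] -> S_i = 28 + 5*i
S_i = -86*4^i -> [-86, -344, -1376, -5504, -22016]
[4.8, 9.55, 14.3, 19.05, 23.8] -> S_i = 4.80 + 4.75*i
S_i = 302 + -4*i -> [302, 298, 294, 290, 286]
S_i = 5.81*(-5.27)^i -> [5.81, -30.62, 161.36, -850.37, 4481.45]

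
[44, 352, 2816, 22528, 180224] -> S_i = 44*8^i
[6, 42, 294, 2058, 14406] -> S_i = 6*7^i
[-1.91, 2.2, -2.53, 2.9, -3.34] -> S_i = -1.91*(-1.15)^i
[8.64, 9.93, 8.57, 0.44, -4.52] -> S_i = Random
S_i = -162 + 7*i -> [-162, -155, -148, -141, -134]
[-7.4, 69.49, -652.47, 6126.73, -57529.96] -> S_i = -7.40*(-9.39)^i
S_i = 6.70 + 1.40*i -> [6.7, 8.1, 9.5, 10.9, 12.3]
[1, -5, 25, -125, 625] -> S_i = 1*-5^i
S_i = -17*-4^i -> [-17, 68, -272, 1088, -4352]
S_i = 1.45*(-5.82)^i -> [1.45, -8.44, 49.11, -285.85, 1663.64]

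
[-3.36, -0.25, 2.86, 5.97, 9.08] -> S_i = -3.36 + 3.11*i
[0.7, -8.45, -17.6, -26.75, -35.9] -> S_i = 0.70 + -9.15*i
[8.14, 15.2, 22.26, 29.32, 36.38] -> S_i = 8.14 + 7.06*i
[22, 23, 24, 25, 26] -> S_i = 22 + 1*i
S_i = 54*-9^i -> [54, -486, 4374, -39366, 354294]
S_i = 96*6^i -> [96, 576, 3456, 20736, 124416]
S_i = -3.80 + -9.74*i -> [-3.8, -13.54, -23.28, -33.02, -42.76]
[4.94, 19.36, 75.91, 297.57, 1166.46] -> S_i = 4.94*3.92^i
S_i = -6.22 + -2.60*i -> [-6.22, -8.82, -11.42, -14.02, -16.62]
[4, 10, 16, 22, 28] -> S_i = 4 + 6*i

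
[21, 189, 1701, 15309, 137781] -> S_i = 21*9^i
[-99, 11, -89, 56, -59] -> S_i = Random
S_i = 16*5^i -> [16, 80, 400, 2000, 10000]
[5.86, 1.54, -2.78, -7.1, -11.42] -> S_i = 5.86 + -4.32*i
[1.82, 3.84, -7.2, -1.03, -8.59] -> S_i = Random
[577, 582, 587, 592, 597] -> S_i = 577 + 5*i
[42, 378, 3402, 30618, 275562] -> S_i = 42*9^i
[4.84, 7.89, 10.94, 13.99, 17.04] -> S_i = 4.84 + 3.05*i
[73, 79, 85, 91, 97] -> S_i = 73 + 6*i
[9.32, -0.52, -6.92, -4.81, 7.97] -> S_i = Random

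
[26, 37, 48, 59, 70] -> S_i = 26 + 11*i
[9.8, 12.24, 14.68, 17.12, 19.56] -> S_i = 9.80 + 2.44*i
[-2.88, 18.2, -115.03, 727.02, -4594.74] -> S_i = -2.88*(-6.32)^i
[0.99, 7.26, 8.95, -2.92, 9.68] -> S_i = Random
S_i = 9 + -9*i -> [9, 0, -9, -18, -27]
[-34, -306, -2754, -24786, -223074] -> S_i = -34*9^i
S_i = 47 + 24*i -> [47, 71, 95, 119, 143]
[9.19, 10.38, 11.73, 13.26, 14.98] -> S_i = 9.19*1.13^i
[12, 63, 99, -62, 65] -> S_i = Random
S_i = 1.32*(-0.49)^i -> [1.32, -0.65, 0.32, -0.16, 0.08]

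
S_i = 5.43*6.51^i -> [5.43, 35.35, 230.12, 1498.11, 9752.68]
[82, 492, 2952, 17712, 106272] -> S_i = 82*6^i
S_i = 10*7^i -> [10, 70, 490, 3430, 24010]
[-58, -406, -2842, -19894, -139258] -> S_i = -58*7^i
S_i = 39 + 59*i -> [39, 98, 157, 216, 275]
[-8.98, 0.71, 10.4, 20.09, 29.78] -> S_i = -8.98 + 9.69*i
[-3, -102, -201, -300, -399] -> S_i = -3 + -99*i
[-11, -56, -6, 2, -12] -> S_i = Random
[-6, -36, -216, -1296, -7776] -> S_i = -6*6^i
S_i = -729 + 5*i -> [-729, -724, -719, -714, -709]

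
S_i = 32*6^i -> [32, 192, 1152, 6912, 41472]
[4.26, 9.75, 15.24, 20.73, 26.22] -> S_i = 4.26 + 5.49*i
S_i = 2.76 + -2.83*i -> [2.76, -0.07, -2.9, -5.73, -8.56]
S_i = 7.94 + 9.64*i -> [7.94, 17.58, 27.22, 36.86, 46.5]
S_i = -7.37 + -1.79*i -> [-7.37, -9.16, -10.95, -12.74, -14.53]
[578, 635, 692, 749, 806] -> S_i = 578 + 57*i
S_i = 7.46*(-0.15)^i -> [7.46, -1.12, 0.17, -0.03, 0.0]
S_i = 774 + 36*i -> [774, 810, 846, 882, 918]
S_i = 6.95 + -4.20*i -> [6.95, 2.75, -1.45, -5.65, -9.85]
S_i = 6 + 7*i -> [6, 13, 20, 27, 34]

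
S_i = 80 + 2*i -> [80, 82, 84, 86, 88]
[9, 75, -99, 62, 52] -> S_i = Random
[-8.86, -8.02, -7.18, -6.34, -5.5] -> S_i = -8.86 + 0.84*i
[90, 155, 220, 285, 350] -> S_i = 90 + 65*i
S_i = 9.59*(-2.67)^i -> [9.59, -25.61, 68.37, -182.54, 487.38]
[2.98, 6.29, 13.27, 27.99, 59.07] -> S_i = 2.98*2.11^i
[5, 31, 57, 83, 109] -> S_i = 5 + 26*i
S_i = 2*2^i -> [2, 4, 8, 16, 32]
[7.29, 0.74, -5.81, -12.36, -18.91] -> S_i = 7.29 + -6.55*i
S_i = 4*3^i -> [4, 12, 36, 108, 324]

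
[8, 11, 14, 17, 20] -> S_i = 8 + 3*i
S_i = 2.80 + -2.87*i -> [2.8, -0.07, -2.94, -5.81, -8.68]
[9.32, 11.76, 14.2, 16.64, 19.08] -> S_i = 9.32 + 2.44*i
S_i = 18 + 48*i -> [18, 66, 114, 162, 210]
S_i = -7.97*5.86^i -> [-7.97, -46.7, -273.69, -1603.8, -9398.29]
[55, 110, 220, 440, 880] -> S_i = 55*2^i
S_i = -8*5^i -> [-8, -40, -200, -1000, -5000]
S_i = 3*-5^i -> [3, -15, 75, -375, 1875]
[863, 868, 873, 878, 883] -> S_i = 863 + 5*i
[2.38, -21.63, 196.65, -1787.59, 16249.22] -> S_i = 2.38*(-9.09)^i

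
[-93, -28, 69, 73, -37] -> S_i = Random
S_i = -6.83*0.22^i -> [-6.83, -1.5, -0.33, -0.07, -0.02]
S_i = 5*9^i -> [5, 45, 405, 3645, 32805]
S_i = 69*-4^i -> [69, -276, 1104, -4416, 17664]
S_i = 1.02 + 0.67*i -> [1.02, 1.69, 2.36, 3.03, 3.7]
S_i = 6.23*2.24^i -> [6.23, 13.96, 31.26, 70.02, 156.85]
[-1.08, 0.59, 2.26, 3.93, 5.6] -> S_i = -1.08 + 1.67*i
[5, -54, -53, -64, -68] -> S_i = Random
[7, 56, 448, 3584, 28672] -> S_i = 7*8^i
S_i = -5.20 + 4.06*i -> [-5.2, -1.14, 2.92, 6.98, 11.04]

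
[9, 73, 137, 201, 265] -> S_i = 9 + 64*i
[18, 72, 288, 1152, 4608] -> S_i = 18*4^i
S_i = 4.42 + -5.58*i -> [4.42, -1.16, -6.74, -12.32, -17.9]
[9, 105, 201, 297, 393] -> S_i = 9 + 96*i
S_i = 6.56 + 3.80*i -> [6.56, 10.36, 14.16, 17.96, 21.76]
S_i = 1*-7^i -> [1, -7, 49, -343, 2401]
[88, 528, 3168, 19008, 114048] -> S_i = 88*6^i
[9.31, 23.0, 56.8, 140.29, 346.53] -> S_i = 9.31*2.47^i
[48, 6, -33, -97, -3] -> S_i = Random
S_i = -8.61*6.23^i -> [-8.61, -53.64, -334.18, -2081.94, -12970.46]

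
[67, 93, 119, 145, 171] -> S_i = 67 + 26*i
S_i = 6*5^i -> [6, 30, 150, 750, 3750]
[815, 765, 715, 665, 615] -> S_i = 815 + -50*i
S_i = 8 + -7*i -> [8, 1, -6, -13, -20]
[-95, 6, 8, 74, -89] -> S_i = Random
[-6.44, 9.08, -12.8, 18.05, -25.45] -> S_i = -6.44*(-1.41)^i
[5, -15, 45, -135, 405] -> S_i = 5*-3^i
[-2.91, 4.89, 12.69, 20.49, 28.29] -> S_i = -2.91 + 7.80*i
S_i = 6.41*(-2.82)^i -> [6.41, -18.08, 50.97, -143.75, 405.37]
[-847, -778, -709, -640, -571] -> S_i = -847 + 69*i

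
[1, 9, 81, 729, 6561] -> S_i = 1*9^i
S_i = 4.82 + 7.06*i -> [4.82, 11.88, 18.94, 26.0, 33.06]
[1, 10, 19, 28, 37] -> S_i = 1 + 9*i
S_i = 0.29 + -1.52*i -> [0.29, -1.23, -2.75, -4.27, -5.79]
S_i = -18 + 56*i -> [-18, 38, 94, 150, 206]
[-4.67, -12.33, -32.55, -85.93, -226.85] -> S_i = -4.67*2.64^i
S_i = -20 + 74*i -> [-20, 54, 128, 202, 276]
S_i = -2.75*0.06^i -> [-2.75, -0.16, -0.01, -0.0, -0.0]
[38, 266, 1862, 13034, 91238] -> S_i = 38*7^i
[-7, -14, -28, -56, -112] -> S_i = -7*2^i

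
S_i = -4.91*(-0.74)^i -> [-4.91, 3.63, -2.69, 1.99, -1.47]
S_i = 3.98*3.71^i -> [3.98, 14.77, 54.78, 203.24, 754.01]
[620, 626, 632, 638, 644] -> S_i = 620 + 6*i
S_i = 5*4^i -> [5, 20, 80, 320, 1280]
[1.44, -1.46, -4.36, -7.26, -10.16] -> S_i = 1.44 + -2.90*i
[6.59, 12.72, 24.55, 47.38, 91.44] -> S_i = 6.59*1.93^i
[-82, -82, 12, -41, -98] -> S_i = Random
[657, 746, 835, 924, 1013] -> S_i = 657 + 89*i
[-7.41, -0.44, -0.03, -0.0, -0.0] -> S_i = -7.41*0.06^i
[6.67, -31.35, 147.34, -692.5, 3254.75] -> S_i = 6.67*(-4.70)^i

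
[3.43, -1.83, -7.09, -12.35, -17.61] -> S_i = 3.43 + -5.26*i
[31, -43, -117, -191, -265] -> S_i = 31 + -74*i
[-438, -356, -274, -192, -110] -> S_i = -438 + 82*i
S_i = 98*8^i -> [98, 784, 6272, 50176, 401408]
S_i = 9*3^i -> [9, 27, 81, 243, 729]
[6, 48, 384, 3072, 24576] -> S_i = 6*8^i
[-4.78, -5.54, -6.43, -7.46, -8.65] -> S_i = -4.78*1.16^i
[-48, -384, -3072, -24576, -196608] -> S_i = -48*8^i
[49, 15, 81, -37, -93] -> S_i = Random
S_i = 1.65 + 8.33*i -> [1.65, 9.98, 18.31, 26.64, 34.97]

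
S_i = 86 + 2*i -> [86, 88, 90, 92, 94]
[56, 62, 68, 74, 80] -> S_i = 56 + 6*i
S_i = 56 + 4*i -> [56, 60, 64, 68, 72]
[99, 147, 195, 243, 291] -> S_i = 99 + 48*i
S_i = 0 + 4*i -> [0, 4, 8, 12, 16]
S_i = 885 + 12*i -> [885, 897, 909, 921, 933]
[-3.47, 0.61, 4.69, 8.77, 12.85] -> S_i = -3.47 + 4.08*i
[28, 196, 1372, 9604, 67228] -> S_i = 28*7^i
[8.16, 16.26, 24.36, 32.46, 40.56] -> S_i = 8.16 + 8.10*i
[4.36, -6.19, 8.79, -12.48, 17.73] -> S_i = 4.36*(-1.42)^i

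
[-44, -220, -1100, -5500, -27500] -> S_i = -44*5^i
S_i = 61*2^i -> [61, 122, 244, 488, 976]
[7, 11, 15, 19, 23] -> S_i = 7 + 4*i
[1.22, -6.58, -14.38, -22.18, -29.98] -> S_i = 1.22 + -7.80*i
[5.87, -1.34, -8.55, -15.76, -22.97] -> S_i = 5.87 + -7.21*i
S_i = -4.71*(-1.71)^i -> [-4.71, 8.05, -13.77, 23.55, -40.27]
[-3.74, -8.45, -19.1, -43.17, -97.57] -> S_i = -3.74*2.26^i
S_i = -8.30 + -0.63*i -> [-8.3, -8.93, -9.56, -10.19, -10.82]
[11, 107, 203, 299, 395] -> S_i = 11 + 96*i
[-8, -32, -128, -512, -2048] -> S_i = -8*4^i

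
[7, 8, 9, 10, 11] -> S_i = 7 + 1*i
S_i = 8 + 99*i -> [8, 107, 206, 305, 404]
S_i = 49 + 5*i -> [49, 54, 59, 64, 69]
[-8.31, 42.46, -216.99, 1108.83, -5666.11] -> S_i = -8.31*(-5.11)^i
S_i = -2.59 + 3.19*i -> [-2.59, 0.6, 3.79, 6.98, 10.17]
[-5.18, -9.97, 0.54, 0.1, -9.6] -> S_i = Random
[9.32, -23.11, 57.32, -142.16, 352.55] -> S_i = 9.32*(-2.48)^i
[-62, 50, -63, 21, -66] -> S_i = Random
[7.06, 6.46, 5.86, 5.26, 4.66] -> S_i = 7.06 + -0.60*i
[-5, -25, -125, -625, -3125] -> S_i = -5*5^i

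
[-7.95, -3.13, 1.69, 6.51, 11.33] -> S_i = -7.95 + 4.82*i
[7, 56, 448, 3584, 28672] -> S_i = 7*8^i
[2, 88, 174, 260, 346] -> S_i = 2 + 86*i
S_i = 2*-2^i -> [2, -4, 8, -16, 32]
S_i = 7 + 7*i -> [7, 14, 21, 28, 35]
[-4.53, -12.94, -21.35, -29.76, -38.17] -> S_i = -4.53 + -8.41*i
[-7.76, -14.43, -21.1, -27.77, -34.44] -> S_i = -7.76 + -6.67*i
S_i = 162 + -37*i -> [162, 125, 88, 51, 14]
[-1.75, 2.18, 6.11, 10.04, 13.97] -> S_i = -1.75 + 3.93*i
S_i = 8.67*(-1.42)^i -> [8.67, -12.31, 17.48, -24.82, 35.25]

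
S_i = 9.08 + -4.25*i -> [9.08, 4.83, 0.58, -3.67, -7.92]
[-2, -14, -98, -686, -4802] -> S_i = -2*7^i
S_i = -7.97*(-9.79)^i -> [-7.97, 78.03, -763.88, 7478.36, -73213.15]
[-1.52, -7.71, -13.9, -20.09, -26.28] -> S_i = -1.52 + -6.19*i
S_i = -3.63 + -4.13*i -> [-3.63, -7.76, -11.89, -16.02, -20.15]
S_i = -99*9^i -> [-99, -891, -8019, -72171, -649539]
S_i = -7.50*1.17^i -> [-7.5, -8.77, -10.27, -12.01, -14.05]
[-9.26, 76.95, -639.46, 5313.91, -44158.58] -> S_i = -9.26*(-8.31)^i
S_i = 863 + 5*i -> [863, 868, 873, 878, 883]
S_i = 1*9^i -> [1, 9, 81, 729, 6561]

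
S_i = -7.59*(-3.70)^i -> [-7.59, 28.08, -103.91, 384.46, -1422.49]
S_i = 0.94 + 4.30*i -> [0.94, 5.24, 9.54, 13.84, 18.14]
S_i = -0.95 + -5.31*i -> [-0.95, -6.26, -11.57, -16.88, -22.19]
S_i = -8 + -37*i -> [-8, -45, -82, -119, -156]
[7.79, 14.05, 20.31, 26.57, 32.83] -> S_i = 7.79 + 6.26*i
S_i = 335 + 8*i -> [335, 343, 351, 359, 367]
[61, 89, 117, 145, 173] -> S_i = 61 + 28*i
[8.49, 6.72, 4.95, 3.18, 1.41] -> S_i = 8.49 + -1.77*i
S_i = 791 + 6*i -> [791, 797, 803, 809, 815]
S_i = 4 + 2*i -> [4, 6, 8, 10, 12]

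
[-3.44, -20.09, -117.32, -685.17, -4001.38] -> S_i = -3.44*5.84^i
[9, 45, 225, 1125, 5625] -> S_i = 9*5^i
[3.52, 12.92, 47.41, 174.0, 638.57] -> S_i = 3.52*3.67^i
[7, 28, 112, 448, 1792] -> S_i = 7*4^i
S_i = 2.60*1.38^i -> [2.6, 3.59, 4.95, 6.83, 9.43]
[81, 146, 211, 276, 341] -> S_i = 81 + 65*i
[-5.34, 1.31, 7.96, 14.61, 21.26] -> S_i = -5.34 + 6.65*i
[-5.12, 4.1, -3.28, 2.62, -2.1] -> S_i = -5.12*(-0.80)^i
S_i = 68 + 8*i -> [68, 76, 84, 92, 100]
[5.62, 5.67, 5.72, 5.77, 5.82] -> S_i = 5.62 + 0.05*i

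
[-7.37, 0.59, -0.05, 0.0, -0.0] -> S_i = -7.37*(-0.08)^i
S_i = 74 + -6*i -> [74, 68, 62, 56, 50]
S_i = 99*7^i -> [99, 693, 4851, 33957, 237699]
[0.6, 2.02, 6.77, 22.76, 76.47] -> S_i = 0.60*3.36^i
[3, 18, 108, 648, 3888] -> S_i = 3*6^i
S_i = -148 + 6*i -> [-148, -142, -136, -130, -124]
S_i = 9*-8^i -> [9, -72, 576, -4608, 36864]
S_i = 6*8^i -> [6, 48, 384, 3072, 24576]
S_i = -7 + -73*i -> [-7, -80, -153, -226, -299]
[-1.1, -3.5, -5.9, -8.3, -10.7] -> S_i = -1.10 + -2.40*i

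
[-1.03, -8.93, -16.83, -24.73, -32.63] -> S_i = -1.03 + -7.90*i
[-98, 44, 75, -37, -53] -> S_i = Random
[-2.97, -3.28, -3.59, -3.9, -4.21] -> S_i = -2.97 + -0.31*i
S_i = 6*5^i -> [6, 30, 150, 750, 3750]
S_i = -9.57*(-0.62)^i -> [-9.57, 5.93, -3.68, 2.28, -1.41]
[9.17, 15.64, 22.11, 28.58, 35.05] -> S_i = 9.17 + 6.47*i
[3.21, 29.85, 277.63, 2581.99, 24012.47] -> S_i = 3.21*9.30^i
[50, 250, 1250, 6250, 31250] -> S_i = 50*5^i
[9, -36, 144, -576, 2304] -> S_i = 9*-4^i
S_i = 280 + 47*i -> [280, 327, 374, 421, 468]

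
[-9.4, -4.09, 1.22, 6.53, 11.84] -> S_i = -9.40 + 5.31*i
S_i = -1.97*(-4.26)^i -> [-1.97, 8.39, -35.75, 152.3, -648.79]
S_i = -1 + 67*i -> [-1, 66, 133, 200, 267]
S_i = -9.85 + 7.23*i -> [-9.85, -2.62, 4.61, 11.84, 19.07]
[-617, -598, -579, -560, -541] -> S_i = -617 + 19*i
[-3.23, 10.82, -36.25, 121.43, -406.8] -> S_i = -3.23*(-3.35)^i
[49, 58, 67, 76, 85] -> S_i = 49 + 9*i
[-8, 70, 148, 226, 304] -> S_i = -8 + 78*i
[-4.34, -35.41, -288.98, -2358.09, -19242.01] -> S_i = -4.34*8.16^i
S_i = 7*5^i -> [7, 35, 175, 875, 4375]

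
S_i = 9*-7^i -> [9, -63, 441, -3087, 21609]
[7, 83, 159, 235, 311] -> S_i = 7 + 76*i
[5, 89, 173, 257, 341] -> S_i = 5 + 84*i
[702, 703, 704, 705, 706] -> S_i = 702 + 1*i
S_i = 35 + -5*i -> [35, 30, 25, 20, 15]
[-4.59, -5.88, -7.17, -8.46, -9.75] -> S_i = -4.59 + -1.29*i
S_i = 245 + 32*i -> [245, 277, 309, 341, 373]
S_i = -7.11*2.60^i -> [-7.11, -18.49, -48.06, -124.97, -324.91]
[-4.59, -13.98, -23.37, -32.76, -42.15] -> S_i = -4.59 + -9.39*i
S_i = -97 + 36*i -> [-97, -61, -25, 11, 47]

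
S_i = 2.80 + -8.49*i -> [2.8, -5.69, -14.18, -22.67, -31.16]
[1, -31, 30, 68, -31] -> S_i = Random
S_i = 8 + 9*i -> [8, 17, 26, 35, 44]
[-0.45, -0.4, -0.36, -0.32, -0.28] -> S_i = -0.45*0.89^i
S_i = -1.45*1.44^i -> [-1.45, -2.09, -3.01, -4.33, -6.23]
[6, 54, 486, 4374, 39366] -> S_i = 6*9^i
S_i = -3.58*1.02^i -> [-3.58, -3.65, -3.72, -3.8, -3.88]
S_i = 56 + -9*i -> [56, 47, 38, 29, 20]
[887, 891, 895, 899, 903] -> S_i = 887 + 4*i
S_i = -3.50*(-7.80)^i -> [-3.5, 27.3, -212.94, 1660.93, -12955.27]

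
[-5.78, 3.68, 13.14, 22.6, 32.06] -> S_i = -5.78 + 9.46*i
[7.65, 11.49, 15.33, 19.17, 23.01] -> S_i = 7.65 + 3.84*i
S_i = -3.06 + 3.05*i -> [-3.06, -0.01, 3.04, 6.09, 9.14]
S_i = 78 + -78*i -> [78, 0, -78, -156, -234]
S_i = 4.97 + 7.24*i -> [4.97, 12.21, 19.45, 26.69, 33.93]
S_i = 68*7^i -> [68, 476, 3332, 23324, 163268]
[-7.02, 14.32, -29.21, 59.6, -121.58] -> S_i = -7.02*(-2.04)^i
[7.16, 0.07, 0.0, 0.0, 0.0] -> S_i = 7.16*0.01^i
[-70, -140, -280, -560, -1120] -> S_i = -70*2^i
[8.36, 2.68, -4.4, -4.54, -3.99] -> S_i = Random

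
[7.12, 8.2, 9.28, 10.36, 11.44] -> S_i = 7.12 + 1.08*i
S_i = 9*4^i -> [9, 36, 144, 576, 2304]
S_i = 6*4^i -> [6, 24, 96, 384, 1536]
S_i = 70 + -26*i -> [70, 44, 18, -8, -34]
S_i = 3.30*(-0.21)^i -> [3.3, -0.69, 0.15, -0.03, 0.01]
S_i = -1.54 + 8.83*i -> [-1.54, 7.29, 16.12, 24.95, 33.78]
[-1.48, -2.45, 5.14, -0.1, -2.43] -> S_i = Random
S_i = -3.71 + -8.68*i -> [-3.71, -12.39, -21.07, -29.75, -38.43]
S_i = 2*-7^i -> [2, -14, 98, -686, 4802]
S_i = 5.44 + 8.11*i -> [5.44, 13.55, 21.66, 29.77, 37.88]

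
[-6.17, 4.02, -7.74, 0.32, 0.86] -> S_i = Random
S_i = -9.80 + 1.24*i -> [-9.8, -8.56, -7.32, -6.08, -4.84]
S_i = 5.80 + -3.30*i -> [5.8, 2.5, -0.8, -4.1, -7.4]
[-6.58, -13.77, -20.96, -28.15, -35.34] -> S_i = -6.58 + -7.19*i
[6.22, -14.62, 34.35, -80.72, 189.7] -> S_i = 6.22*(-2.35)^i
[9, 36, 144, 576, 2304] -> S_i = 9*4^i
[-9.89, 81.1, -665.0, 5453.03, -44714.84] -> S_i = -9.89*(-8.20)^i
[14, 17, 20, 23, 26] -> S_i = 14 + 3*i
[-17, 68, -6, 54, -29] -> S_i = Random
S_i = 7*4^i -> [7, 28, 112, 448, 1792]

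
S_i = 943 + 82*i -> [943, 1025, 1107, 1189, 1271]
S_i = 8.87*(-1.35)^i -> [8.87, -11.97, 16.17, -21.82, 29.46]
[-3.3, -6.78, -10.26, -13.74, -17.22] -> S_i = -3.30 + -3.48*i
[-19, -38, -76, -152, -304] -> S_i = -19*2^i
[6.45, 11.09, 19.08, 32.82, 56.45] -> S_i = 6.45*1.72^i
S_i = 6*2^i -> [6, 12, 24, 48, 96]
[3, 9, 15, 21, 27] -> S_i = 3 + 6*i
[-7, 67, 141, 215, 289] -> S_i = -7 + 74*i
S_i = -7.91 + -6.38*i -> [-7.91, -14.29, -20.67, -27.05, -33.43]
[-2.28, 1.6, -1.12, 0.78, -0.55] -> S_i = -2.28*(-0.70)^i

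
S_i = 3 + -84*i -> [3, -81, -165, -249, -333]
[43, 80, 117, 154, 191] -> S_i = 43 + 37*i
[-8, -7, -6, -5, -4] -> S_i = -8 + 1*i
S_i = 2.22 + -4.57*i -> [2.22, -2.35, -6.92, -11.49, -16.06]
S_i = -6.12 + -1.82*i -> [-6.12, -7.94, -9.76, -11.58, -13.4]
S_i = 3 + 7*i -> [3, 10, 17, 24, 31]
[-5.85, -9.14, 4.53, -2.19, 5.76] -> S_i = Random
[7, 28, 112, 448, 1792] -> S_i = 7*4^i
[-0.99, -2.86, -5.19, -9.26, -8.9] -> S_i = Random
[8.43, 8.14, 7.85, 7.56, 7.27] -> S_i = 8.43 + -0.29*i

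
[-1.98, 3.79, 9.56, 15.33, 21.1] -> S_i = -1.98 + 5.77*i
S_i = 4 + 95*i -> [4, 99, 194, 289, 384]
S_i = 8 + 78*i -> [8, 86, 164, 242, 320]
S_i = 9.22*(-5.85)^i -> [9.22, -53.94, 315.53, -1845.86, 10798.28]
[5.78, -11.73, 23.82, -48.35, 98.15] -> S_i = 5.78*(-2.03)^i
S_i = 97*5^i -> [97, 485, 2425, 12125, 60625]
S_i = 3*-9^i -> [3, -27, 243, -2187, 19683]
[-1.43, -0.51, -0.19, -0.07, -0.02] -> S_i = -1.43*0.36^i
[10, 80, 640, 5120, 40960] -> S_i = 10*8^i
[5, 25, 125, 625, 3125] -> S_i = 5*5^i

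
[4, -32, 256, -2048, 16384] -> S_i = 4*-8^i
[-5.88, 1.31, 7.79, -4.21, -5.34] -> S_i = Random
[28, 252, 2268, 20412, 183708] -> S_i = 28*9^i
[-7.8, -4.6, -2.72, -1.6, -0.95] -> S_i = -7.80*0.59^i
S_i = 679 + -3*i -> [679, 676, 673, 670, 667]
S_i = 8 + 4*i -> [8, 12, 16, 20, 24]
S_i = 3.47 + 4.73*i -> [3.47, 8.2, 12.93, 17.66, 22.39]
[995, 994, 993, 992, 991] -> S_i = 995 + -1*i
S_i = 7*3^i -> [7, 21, 63, 189, 567]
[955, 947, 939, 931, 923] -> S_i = 955 + -8*i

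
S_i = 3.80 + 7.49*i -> [3.8, 11.29, 18.78, 26.27, 33.76]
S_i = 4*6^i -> [4, 24, 144, 864, 5184]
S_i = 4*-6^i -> [4, -24, 144, -864, 5184]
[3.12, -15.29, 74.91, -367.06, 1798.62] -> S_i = 3.12*(-4.90)^i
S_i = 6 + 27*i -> [6, 33, 60, 87, 114]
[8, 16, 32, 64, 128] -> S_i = 8*2^i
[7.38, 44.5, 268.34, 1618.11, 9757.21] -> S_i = 7.38*6.03^i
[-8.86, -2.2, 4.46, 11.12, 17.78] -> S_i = -8.86 + 6.66*i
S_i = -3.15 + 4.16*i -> [-3.15, 1.01, 5.17, 9.33, 13.49]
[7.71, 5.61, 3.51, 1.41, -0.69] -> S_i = 7.71 + -2.10*i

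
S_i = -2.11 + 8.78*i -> [-2.11, 6.67, 15.45, 24.23, 33.01]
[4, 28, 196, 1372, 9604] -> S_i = 4*7^i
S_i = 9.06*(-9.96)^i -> [9.06, -90.24, 898.77, -8951.71, 89159.07]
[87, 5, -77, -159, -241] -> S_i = 87 + -82*i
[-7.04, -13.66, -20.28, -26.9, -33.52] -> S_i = -7.04 + -6.62*i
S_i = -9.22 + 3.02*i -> [-9.22, -6.2, -3.18, -0.16, 2.86]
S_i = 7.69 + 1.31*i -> [7.69, 9.0, 10.31, 11.62, 12.93]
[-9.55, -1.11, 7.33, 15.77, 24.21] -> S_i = -9.55 + 8.44*i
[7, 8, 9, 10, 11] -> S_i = 7 + 1*i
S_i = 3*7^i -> [3, 21, 147, 1029, 7203]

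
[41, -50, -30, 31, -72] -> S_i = Random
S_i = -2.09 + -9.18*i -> [-2.09, -11.27, -20.45, -29.63, -38.81]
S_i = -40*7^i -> [-40, -280, -1960, -13720, -96040]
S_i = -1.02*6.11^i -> [-1.02, -6.23, -38.08, -232.66, -1421.56]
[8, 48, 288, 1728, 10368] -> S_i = 8*6^i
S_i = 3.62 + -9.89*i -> [3.62, -6.27, -16.16, -26.05, -35.94]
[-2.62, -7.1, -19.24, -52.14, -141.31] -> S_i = -2.62*2.71^i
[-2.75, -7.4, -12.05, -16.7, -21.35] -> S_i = -2.75 + -4.65*i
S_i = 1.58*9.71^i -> [1.58, 15.34, 148.97, 1446.49, 14045.4]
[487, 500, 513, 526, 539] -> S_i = 487 + 13*i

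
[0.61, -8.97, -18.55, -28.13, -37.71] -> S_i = 0.61 + -9.58*i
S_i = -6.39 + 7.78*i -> [-6.39, 1.39, 9.17, 16.95, 24.73]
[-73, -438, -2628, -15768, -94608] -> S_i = -73*6^i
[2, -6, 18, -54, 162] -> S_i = 2*-3^i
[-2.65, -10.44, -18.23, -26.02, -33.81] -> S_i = -2.65 + -7.79*i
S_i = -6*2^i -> [-6, -12, -24, -48, -96]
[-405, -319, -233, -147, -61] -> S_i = -405 + 86*i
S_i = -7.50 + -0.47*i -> [-7.5, -7.97, -8.44, -8.91, -9.38]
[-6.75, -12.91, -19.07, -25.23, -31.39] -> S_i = -6.75 + -6.16*i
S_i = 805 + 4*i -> [805, 809, 813, 817, 821]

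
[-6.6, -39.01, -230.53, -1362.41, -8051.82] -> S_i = -6.60*5.91^i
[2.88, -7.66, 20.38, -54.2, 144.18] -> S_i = 2.88*(-2.66)^i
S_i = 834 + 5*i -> [834, 839, 844, 849, 854]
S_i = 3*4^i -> [3, 12, 48, 192, 768]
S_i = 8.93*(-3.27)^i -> [8.93, -29.2, 95.49, -312.24, 1021.04]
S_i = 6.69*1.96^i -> [6.69, 13.11, 25.7, 50.37, 98.73]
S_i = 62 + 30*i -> [62, 92, 122, 152, 182]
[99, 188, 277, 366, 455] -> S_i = 99 + 89*i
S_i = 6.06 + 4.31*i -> [6.06, 10.37, 14.68, 18.99, 23.3]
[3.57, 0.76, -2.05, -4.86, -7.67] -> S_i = 3.57 + -2.81*i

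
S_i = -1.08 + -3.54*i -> [-1.08, -4.62, -8.16, -11.7, -15.24]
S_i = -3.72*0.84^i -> [-3.72, -3.12, -2.62, -2.2, -1.85]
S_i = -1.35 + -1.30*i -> [-1.35, -2.65, -3.95, -5.25, -6.55]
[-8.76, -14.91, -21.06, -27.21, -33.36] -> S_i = -8.76 + -6.15*i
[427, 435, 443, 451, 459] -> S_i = 427 + 8*i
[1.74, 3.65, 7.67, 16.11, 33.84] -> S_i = 1.74*2.10^i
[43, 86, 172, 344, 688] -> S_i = 43*2^i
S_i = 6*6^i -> [6, 36, 216, 1296, 7776]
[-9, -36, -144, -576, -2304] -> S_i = -9*4^i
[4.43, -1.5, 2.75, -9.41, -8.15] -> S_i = Random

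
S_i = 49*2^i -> [49, 98, 196, 392, 784]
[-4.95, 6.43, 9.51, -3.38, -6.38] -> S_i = Random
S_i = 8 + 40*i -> [8, 48, 88, 128, 168]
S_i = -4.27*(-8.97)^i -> [-4.27, 38.3, -343.57, 3081.81, -27643.79]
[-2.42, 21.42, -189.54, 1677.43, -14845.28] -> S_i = -2.42*(-8.85)^i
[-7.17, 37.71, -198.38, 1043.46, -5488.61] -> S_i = -7.17*(-5.26)^i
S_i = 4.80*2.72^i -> [4.8, 13.06, 35.51, 96.59, 262.73]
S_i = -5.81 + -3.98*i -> [-5.81, -9.79, -13.77, -17.75, -21.73]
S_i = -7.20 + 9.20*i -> [-7.2, 2.0, 11.2, 20.4, 29.6]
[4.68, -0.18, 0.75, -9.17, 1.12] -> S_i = Random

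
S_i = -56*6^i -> [-56, -336, -2016, -12096, -72576]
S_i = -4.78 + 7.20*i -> [-4.78, 2.42, 9.62, 16.82, 24.02]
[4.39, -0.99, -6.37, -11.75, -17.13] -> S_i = 4.39 + -5.38*i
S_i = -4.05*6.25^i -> [-4.05, -25.31, -158.2, -988.77, -6179.81]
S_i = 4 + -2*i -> [4, 2, 0, -2, -4]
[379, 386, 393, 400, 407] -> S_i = 379 + 7*i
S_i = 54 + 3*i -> [54, 57, 60, 63, 66]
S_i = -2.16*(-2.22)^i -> [-2.16, 4.8, -10.65, 23.63, -52.46]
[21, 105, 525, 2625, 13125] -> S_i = 21*5^i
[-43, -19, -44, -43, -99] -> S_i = Random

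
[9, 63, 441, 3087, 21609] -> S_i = 9*7^i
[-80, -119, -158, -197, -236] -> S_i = -80 + -39*i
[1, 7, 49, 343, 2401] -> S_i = 1*7^i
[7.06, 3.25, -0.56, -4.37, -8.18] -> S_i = 7.06 + -3.81*i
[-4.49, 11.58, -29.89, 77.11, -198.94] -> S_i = -4.49*(-2.58)^i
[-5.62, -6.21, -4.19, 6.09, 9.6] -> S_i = Random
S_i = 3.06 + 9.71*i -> [3.06, 12.77, 22.48, 32.19, 41.9]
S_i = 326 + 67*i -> [326, 393, 460, 527, 594]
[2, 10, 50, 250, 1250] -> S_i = 2*5^i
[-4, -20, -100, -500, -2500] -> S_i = -4*5^i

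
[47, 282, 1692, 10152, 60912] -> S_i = 47*6^i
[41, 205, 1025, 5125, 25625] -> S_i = 41*5^i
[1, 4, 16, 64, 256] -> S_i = 1*4^i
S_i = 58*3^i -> [58, 174, 522, 1566, 4698]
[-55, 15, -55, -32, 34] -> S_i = Random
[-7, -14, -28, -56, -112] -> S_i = -7*2^i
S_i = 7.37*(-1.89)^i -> [7.37, -13.93, 26.33, -49.76, 94.04]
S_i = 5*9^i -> [5, 45, 405, 3645, 32805]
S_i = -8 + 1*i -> [-8, -7, -6, -5, -4]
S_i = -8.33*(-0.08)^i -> [-8.33, 0.67, -0.05, 0.0, -0.0]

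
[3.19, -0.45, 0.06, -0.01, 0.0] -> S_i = 3.19*(-0.14)^i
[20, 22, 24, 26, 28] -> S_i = 20 + 2*i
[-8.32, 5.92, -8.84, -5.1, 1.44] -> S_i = Random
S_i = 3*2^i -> [3, 6, 12, 24, 48]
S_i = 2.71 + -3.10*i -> [2.71, -0.39, -3.49, -6.59, -9.69]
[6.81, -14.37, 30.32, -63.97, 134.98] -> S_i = 6.81*(-2.11)^i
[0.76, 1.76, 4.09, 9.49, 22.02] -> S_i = 0.76*2.32^i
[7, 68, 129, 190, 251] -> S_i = 7 + 61*i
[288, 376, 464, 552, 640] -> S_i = 288 + 88*i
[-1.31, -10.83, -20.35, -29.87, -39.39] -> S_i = -1.31 + -9.52*i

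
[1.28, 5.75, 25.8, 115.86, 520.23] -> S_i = 1.28*4.49^i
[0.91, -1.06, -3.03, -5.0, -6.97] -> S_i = 0.91 + -1.97*i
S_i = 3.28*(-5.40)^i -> [3.28, -17.71, 95.64, -516.48, 2789.0]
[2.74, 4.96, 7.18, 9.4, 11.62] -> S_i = 2.74 + 2.22*i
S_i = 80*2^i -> [80, 160, 320, 640, 1280]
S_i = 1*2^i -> [1, 2, 4, 8, 16]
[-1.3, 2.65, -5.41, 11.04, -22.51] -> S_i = -1.30*(-2.04)^i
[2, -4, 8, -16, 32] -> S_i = 2*-2^i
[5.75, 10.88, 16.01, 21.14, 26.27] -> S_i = 5.75 + 5.13*i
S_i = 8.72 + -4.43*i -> [8.72, 4.29, -0.14, -4.57, -9.0]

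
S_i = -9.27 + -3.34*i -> [-9.27, -12.61, -15.95, -19.29, -22.63]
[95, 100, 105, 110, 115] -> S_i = 95 + 5*i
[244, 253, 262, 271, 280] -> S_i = 244 + 9*i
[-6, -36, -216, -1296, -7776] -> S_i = -6*6^i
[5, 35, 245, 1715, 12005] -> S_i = 5*7^i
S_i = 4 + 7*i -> [4, 11, 18, 25, 32]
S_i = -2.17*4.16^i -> [-2.17, -9.03, -37.55, -156.22, -649.88]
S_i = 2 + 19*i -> [2, 21, 40, 59, 78]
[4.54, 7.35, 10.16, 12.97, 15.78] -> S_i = 4.54 + 2.81*i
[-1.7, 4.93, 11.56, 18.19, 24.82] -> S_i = -1.70 + 6.63*i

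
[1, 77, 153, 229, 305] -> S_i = 1 + 76*i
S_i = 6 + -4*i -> [6, 2, -2, -6, -10]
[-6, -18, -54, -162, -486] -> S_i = -6*3^i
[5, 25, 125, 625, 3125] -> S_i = 5*5^i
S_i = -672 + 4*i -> [-672, -668, -664, -660, -656]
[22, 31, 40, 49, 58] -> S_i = 22 + 9*i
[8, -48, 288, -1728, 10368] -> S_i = 8*-6^i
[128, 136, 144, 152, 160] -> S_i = 128 + 8*i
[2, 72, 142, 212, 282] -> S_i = 2 + 70*i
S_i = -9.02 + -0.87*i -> [-9.02, -9.89, -10.76, -11.63, -12.5]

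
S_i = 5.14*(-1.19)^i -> [5.14, -6.12, 7.28, -8.66, 10.31]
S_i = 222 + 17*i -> [222, 239, 256, 273, 290]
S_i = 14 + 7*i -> [14, 21, 28, 35, 42]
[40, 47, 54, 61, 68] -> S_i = 40 + 7*i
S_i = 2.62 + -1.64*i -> [2.62, 0.98, -0.66, -2.3, -3.94]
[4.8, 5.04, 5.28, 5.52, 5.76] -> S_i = 4.80 + 0.24*i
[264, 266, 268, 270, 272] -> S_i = 264 + 2*i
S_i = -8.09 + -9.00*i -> [-8.09, -17.09, -26.09, -35.09, -44.09]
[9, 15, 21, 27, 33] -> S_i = 9 + 6*i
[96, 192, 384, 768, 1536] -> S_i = 96*2^i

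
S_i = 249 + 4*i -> [249, 253, 257, 261, 265]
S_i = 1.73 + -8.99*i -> [1.73, -7.26, -16.25, -25.24, -34.23]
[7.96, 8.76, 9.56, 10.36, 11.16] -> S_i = 7.96 + 0.80*i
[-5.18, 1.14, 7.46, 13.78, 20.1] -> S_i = -5.18 + 6.32*i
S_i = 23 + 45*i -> [23, 68, 113, 158, 203]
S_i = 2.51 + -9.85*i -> [2.51, -7.34, -17.19, -27.04, -36.89]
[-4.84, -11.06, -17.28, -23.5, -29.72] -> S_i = -4.84 + -6.22*i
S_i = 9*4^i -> [9, 36, 144, 576, 2304]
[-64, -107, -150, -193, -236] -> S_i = -64 + -43*i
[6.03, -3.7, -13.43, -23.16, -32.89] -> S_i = 6.03 + -9.73*i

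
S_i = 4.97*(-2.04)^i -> [4.97, -10.14, 20.68, -42.19, 86.08]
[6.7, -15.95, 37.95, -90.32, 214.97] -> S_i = 6.70*(-2.38)^i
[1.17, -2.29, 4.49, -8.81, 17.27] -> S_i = 1.17*(-1.96)^i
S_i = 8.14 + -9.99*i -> [8.14, -1.85, -11.84, -21.83, -31.82]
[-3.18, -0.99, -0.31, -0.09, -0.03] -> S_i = -3.18*0.31^i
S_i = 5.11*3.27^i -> [5.11, 16.71, 54.64, 178.68, 584.27]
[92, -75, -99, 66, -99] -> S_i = Random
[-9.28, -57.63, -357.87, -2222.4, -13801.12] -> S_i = -9.28*6.21^i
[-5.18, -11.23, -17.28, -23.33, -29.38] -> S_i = -5.18 + -6.05*i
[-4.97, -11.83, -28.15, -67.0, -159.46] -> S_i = -4.97*2.38^i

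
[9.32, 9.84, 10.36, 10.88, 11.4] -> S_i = 9.32 + 0.52*i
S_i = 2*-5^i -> [2, -10, 50, -250, 1250]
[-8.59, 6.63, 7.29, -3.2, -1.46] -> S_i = Random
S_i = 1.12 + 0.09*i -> [1.12, 1.21, 1.3, 1.39, 1.48]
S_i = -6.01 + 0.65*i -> [-6.01, -5.36, -4.71, -4.06, -3.41]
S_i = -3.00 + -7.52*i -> [-3.0, -10.52, -18.04, -25.56, -33.08]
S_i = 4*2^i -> [4, 8, 16, 32, 64]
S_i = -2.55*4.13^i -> [-2.55, -10.53, -43.5, -179.63, -741.89]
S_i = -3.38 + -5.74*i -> [-3.38, -9.12, -14.86, -20.6, -26.34]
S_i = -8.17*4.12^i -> [-8.17, -33.66, -138.68, -571.37, -2354.02]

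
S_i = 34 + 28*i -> [34, 62, 90, 118, 146]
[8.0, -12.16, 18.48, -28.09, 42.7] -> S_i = 8.00*(-1.52)^i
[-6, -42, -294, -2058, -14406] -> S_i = -6*7^i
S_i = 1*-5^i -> [1, -5, 25, -125, 625]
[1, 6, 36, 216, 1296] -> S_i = 1*6^i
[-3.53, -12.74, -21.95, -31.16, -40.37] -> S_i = -3.53 + -9.21*i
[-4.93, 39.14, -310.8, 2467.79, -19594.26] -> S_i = -4.93*(-7.94)^i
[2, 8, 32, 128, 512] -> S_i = 2*4^i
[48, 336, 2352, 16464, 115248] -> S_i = 48*7^i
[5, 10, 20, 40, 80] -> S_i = 5*2^i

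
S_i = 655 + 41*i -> [655, 696, 737, 778, 819]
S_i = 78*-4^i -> [78, -312, 1248, -4992, 19968]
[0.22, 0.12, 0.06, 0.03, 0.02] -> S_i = 0.22*0.54^i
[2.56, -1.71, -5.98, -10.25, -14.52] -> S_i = 2.56 + -4.27*i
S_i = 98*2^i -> [98, 196, 392, 784, 1568]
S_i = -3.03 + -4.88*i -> [-3.03, -7.91, -12.79, -17.67, -22.55]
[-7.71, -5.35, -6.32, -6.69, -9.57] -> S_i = Random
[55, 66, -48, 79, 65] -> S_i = Random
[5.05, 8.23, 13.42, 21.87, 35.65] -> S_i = 5.05*1.63^i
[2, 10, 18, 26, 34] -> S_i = 2 + 8*i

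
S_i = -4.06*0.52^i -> [-4.06, -2.11, -1.1, -0.57, -0.3]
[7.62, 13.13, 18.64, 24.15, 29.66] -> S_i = 7.62 + 5.51*i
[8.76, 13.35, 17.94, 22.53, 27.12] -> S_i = 8.76 + 4.59*i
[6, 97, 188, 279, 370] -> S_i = 6 + 91*i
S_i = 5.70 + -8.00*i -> [5.7, -2.3, -10.3, -18.3, -26.3]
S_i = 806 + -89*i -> [806, 717, 628, 539, 450]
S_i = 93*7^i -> [93, 651, 4557, 31899, 223293]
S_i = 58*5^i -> [58, 290, 1450, 7250, 36250]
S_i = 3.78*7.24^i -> [3.78, 27.37, 198.14, 1434.52, 10385.95]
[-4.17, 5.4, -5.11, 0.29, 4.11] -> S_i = Random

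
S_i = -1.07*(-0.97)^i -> [-1.07, 1.04, -1.01, 0.98, -0.95]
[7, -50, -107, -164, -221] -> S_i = 7 + -57*i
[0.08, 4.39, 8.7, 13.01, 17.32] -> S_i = 0.08 + 4.31*i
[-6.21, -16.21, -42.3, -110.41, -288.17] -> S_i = -6.21*2.61^i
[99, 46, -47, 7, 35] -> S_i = Random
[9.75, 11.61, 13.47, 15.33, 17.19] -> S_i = 9.75 + 1.86*i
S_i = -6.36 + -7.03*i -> [-6.36, -13.39, -20.42, -27.45, -34.48]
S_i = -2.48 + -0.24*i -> [-2.48, -2.72, -2.96, -3.2, -3.44]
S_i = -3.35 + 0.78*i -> [-3.35, -2.57, -1.79, -1.01, -0.23]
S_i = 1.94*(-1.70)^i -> [1.94, -3.3, 5.61, -9.53, 16.2]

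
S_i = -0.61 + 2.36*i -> [-0.61, 1.75, 4.11, 6.47, 8.83]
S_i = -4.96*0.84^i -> [-4.96, -4.17, -3.5, -2.94, -2.47]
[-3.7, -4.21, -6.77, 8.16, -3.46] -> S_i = Random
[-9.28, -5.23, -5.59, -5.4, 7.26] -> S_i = Random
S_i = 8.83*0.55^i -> [8.83, 4.86, 2.67, 1.47, 0.81]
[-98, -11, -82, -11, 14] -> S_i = Random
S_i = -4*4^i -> [-4, -16, -64, -256, -1024]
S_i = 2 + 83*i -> [2, 85, 168, 251, 334]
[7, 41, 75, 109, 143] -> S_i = 7 + 34*i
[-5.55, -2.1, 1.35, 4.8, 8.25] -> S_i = -5.55 + 3.45*i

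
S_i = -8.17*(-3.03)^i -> [-8.17, 24.76, -75.01, 227.27, -688.64]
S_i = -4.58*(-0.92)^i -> [-4.58, 4.21, -3.88, 3.57, -3.28]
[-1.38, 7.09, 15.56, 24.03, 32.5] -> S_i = -1.38 + 8.47*i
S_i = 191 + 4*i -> [191, 195, 199, 203, 207]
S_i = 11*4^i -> [11, 44, 176, 704, 2816]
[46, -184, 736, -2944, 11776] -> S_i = 46*-4^i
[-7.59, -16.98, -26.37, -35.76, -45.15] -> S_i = -7.59 + -9.39*i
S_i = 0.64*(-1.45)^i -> [0.64, -0.93, 1.35, -1.95, 2.83]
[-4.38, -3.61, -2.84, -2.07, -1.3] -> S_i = -4.38 + 0.77*i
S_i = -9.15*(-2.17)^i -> [-9.15, 19.86, -43.09, 93.5, -202.89]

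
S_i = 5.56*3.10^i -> [5.56, 17.24, 53.43, 165.64, 513.48]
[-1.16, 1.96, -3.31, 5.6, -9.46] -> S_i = -1.16*(-1.69)^i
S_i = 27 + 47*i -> [27, 74, 121, 168, 215]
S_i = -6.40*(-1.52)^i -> [-6.4, 9.73, -14.79, 22.48, -34.16]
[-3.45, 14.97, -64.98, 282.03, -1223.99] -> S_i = -3.45*(-4.34)^i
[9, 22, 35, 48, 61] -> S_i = 9 + 13*i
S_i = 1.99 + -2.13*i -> [1.99, -0.14, -2.27, -4.4, -6.53]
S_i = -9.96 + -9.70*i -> [-9.96, -19.66, -29.36, -39.06, -48.76]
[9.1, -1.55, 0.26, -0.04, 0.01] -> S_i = 9.10*(-0.17)^i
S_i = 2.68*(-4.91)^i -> [2.68, -13.16, 64.61, -317.23, 1557.62]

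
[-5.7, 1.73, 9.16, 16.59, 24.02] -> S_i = -5.70 + 7.43*i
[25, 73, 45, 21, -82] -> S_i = Random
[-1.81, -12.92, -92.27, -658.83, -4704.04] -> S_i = -1.81*7.14^i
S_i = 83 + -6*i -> [83, 77, 71, 65, 59]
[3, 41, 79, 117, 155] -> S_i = 3 + 38*i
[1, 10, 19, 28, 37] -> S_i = 1 + 9*i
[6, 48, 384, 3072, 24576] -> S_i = 6*8^i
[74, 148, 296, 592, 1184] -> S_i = 74*2^i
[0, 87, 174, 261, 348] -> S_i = 0 + 87*i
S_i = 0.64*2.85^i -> [0.64, 1.82, 5.2, 14.82, 42.22]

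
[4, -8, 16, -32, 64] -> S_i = 4*-2^i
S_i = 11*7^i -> [11, 77, 539, 3773, 26411]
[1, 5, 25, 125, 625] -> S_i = 1*5^i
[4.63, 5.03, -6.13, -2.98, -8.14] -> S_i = Random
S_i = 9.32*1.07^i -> [9.32, 9.97, 10.67, 11.42, 12.22]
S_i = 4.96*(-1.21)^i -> [4.96, -6.0, 7.26, -8.79, 10.63]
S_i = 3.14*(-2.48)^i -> [3.14, -7.79, 19.31, -47.89, 118.78]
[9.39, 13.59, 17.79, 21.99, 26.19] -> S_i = 9.39 + 4.20*i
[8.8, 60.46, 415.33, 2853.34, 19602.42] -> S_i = 8.80*6.87^i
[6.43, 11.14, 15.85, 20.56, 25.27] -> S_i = 6.43 + 4.71*i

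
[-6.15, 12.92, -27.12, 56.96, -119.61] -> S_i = -6.15*(-2.10)^i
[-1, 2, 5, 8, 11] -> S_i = -1 + 3*i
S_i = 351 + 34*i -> [351, 385, 419, 453, 487]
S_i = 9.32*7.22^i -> [9.32, 67.29, 485.84, 3507.74, 25325.89]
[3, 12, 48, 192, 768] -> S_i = 3*4^i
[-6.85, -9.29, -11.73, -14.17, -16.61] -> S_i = -6.85 + -2.44*i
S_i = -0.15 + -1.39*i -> [-0.15, -1.54, -2.93, -4.32, -5.71]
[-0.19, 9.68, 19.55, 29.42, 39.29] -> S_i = -0.19 + 9.87*i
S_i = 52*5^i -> [52, 260, 1300, 6500, 32500]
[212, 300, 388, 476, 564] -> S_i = 212 + 88*i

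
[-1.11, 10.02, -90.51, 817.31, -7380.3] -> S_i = -1.11*(-9.03)^i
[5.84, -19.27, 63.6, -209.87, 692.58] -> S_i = 5.84*(-3.30)^i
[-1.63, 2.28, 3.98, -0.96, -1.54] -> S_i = Random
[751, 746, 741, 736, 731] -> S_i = 751 + -5*i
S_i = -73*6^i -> [-73, -438, -2628, -15768, -94608]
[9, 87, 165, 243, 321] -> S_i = 9 + 78*i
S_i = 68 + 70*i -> [68, 138, 208, 278, 348]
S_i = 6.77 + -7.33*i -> [6.77, -0.56, -7.89, -15.22, -22.55]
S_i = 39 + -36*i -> [39, 3, -33, -69, -105]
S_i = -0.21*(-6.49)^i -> [-0.21, 1.36, -8.85, 57.41, -372.56]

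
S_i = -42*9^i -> [-42, -378, -3402, -30618, -275562]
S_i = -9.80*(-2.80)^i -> [-9.8, 27.44, -76.83, 215.13, -602.36]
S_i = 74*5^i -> [74, 370, 1850, 9250, 46250]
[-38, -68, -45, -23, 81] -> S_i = Random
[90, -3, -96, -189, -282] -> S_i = 90 + -93*i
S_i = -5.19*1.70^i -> [-5.19, -8.82, -15.0, -25.5, -43.35]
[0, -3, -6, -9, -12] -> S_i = 0 + -3*i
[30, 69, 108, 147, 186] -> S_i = 30 + 39*i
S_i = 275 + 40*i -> [275, 315, 355, 395, 435]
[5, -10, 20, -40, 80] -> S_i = 5*-2^i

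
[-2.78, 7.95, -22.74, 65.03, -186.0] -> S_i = -2.78*(-2.86)^i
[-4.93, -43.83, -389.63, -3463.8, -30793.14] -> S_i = -4.93*8.89^i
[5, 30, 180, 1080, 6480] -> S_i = 5*6^i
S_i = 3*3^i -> [3, 9, 27, 81, 243]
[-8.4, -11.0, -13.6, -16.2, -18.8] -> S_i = -8.40 + -2.60*i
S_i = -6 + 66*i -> [-6, 60, 126, 192, 258]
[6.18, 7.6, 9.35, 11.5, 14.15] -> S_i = 6.18*1.23^i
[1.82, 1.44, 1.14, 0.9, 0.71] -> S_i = 1.82*0.79^i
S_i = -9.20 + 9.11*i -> [-9.2, -0.09, 9.02, 18.13, 27.24]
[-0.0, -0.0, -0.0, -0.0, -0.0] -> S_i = -0.00*1.04^i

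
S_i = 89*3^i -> [89, 267, 801, 2403, 7209]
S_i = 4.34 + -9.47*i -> [4.34, -5.13, -14.6, -24.07, -33.54]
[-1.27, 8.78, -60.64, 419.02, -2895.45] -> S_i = -1.27*(-6.91)^i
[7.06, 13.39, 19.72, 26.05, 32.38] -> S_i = 7.06 + 6.33*i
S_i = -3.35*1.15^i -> [-3.35, -3.85, -4.43, -5.09, -5.86]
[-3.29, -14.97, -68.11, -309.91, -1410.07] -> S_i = -3.29*4.55^i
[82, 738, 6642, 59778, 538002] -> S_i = 82*9^i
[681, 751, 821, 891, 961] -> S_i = 681 + 70*i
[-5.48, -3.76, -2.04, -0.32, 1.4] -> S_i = -5.48 + 1.72*i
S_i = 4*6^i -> [4, 24, 144, 864, 5184]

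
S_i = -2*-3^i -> [-2, 6, -18, 54, -162]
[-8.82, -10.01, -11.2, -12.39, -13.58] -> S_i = -8.82 + -1.19*i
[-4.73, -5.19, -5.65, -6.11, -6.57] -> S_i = -4.73 + -0.46*i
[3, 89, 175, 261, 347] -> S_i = 3 + 86*i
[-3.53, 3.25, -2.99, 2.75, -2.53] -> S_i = -3.53*(-0.92)^i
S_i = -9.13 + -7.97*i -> [-9.13, -17.1, -25.07, -33.04, -41.01]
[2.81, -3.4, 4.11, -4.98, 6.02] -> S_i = 2.81*(-1.21)^i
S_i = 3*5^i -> [3, 15, 75, 375, 1875]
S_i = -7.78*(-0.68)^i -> [-7.78, 5.29, -3.6, 2.45, -1.66]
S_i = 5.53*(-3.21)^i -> [5.53, -17.75, 56.98, -182.91, 587.14]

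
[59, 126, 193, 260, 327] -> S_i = 59 + 67*i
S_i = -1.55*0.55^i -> [-1.55, -0.85, -0.47, -0.26, -0.14]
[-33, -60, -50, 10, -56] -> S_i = Random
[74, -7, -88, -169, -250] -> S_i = 74 + -81*i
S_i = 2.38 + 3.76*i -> [2.38, 6.14, 9.9, 13.66, 17.42]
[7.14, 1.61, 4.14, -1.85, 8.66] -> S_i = Random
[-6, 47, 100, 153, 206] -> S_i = -6 + 53*i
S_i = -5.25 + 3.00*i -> [-5.25, -2.25, 0.75, 3.75, 6.75]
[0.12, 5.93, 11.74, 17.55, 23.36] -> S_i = 0.12 + 5.81*i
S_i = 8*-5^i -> [8, -40, 200, -1000, 5000]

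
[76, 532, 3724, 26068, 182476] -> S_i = 76*7^i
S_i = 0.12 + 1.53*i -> [0.12, 1.65, 3.18, 4.71, 6.24]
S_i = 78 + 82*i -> [78, 160, 242, 324, 406]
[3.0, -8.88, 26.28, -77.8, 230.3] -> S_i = 3.00*(-2.96)^i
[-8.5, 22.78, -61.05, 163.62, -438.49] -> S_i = -8.50*(-2.68)^i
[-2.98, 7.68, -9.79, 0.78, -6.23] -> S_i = Random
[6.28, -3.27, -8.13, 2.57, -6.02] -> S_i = Random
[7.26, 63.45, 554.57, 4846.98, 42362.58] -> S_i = 7.26*8.74^i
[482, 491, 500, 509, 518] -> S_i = 482 + 9*i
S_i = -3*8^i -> [-3, -24, -192, -1536, -12288]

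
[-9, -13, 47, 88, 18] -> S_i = Random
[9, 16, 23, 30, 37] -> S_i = 9 + 7*i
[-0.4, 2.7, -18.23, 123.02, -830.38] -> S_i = -0.40*(-6.75)^i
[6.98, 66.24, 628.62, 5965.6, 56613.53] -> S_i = 6.98*9.49^i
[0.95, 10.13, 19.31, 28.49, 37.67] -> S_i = 0.95 + 9.18*i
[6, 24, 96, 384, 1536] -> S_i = 6*4^i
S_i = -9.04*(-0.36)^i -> [-9.04, 3.25, -1.17, 0.42, -0.15]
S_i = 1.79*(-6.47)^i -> [1.79, -11.58, 74.93, -484.8, 3136.68]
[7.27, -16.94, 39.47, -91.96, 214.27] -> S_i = 7.27*(-2.33)^i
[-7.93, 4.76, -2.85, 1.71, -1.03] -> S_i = -7.93*(-0.60)^i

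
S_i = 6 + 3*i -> [6, 9, 12, 15, 18]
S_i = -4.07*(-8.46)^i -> [-4.07, 34.43, -291.3, 2464.37, -20848.55]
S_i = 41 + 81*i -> [41, 122, 203, 284, 365]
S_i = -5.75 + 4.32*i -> [-5.75, -1.43, 2.89, 7.21, 11.53]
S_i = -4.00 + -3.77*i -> [-4.0, -7.77, -11.54, -15.31, -19.08]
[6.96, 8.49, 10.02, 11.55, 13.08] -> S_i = 6.96 + 1.53*i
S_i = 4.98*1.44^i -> [4.98, 7.17, 10.33, 14.87, 21.41]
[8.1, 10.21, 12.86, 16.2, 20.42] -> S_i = 8.10*1.26^i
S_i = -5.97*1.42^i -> [-5.97, -8.48, -12.04, -17.09, -24.27]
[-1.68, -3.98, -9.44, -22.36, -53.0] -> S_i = -1.68*2.37^i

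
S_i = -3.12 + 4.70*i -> [-3.12, 1.58, 6.28, 10.98, 15.68]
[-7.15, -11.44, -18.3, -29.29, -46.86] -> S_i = -7.15*1.60^i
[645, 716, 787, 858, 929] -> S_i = 645 + 71*i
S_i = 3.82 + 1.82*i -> [3.82, 5.64, 7.46, 9.28, 11.1]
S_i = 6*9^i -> [6, 54, 486, 4374, 39366]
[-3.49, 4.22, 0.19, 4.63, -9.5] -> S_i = Random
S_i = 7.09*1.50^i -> [7.09, 10.64, 15.95, 23.93, 35.89]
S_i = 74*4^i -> [74, 296, 1184, 4736, 18944]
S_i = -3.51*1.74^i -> [-3.51, -6.11, -10.63, -18.49, -32.17]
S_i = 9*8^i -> [9, 72, 576, 4608, 36864]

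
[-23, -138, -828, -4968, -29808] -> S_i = -23*6^i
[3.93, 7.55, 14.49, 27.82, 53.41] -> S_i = 3.93*1.92^i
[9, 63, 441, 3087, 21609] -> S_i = 9*7^i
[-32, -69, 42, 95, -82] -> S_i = Random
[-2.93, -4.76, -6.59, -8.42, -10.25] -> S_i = -2.93 + -1.83*i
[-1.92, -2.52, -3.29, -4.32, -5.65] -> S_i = -1.92*1.31^i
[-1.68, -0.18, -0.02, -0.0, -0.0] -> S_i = -1.68*0.11^i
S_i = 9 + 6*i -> [9, 15, 21, 27, 33]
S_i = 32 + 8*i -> [32, 40, 48, 56, 64]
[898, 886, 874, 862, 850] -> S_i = 898 + -12*i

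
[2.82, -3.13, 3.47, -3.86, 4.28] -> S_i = 2.82*(-1.11)^i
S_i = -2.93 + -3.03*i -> [-2.93, -5.96, -8.99, -12.02, -15.05]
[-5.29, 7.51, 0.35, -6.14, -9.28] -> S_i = Random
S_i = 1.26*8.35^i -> [1.26, 10.52, 87.85, 733.55, 6125.15]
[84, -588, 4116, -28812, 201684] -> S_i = 84*-7^i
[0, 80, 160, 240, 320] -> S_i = 0 + 80*i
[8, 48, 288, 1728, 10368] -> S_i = 8*6^i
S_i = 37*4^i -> [37, 148, 592, 2368, 9472]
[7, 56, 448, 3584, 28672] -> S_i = 7*8^i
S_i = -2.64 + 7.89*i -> [-2.64, 5.25, 13.14, 21.03, 28.92]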